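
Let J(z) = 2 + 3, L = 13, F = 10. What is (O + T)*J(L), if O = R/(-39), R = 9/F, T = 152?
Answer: 19757/26 ≈ 759.88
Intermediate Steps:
J(z) = 5
R = 9/10 ≈ 0.90000
O = -3/130 (O = (9/10)/(-39) = (9/10)*(-1/39) = -3/130 ≈ -0.023077)
(O + T)*J(L) = (-3/130 + 152)*5 = (19757/130)*5 = 19757/26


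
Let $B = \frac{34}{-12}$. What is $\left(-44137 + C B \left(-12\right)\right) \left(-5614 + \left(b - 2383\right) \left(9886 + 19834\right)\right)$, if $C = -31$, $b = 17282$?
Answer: $-20010243369206$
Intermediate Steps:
$B = - \frac{17}{6}$ ($B = 34 \left(- \frac{1}{12}\right) = - \frac{17}{6} \approx -2.8333$)
$\left(-44137 + C B \left(-12\right)\right) \left(-5614 + \left(b - 2383\right) \left(9886 + 19834\right)\right) = \left(-44137 + \left(-31\right) \left(- \frac{17}{6}\right) \left(-12\right)\right) \left(-5614 + \left(17282 - 2383\right) \left(9886 + 19834\right)\right) = \left(-44137 + \frac{527}{6} \left(-12\right)\right) \left(-5614 + 14899 \cdot 29720\right) = \left(-44137 - 1054\right) \left(-5614 + 442798280\right) = \left(-45191\right) 442792666 = -20010243369206$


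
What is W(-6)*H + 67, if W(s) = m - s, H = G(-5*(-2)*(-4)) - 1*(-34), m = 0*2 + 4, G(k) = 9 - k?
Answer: 897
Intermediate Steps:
m = 4 (m = 0 + 4 = 4)
H = 83 (H = (9 - (-5*(-2))*(-4)) - 1*(-34) = (9 - 10*(-4)) + 34 = (9 - 1*(-40)) + 34 = (9 + 40) + 34 = 49 + 34 = 83)
W(s) = 4 - s
W(-6)*H + 67 = (4 - 1*(-6))*83 + 67 = (4 + 6)*83 + 67 = 10*83 + 67 = 830 + 67 = 897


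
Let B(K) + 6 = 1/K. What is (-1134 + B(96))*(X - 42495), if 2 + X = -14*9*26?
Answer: 5009351347/96 ≈ 5.2181e+7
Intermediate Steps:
B(K) = -6 + 1/K
X = -3278 (X = -2 - 14*9*26 = -2 - 126*26 = -2 - 3276 = -3278)
(-1134 + B(96))*(X - 42495) = (-1134 + (-6 + 1/96))*(-3278 - 42495) = (-1134 + (-6 + 1/96))*(-45773) = (-1134 - 575/96)*(-45773) = -109439/96*(-45773) = 5009351347/96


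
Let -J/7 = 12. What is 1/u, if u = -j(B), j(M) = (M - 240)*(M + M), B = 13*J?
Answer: -1/2909088 ≈ -3.4375e-7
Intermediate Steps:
J = -84 (J = -7*12 = -84)
B = -1092 (B = 13*(-84) = -1092)
j(M) = 2*M*(-240 + M) (j(M) = (-240 + M)*(2*M) = 2*M*(-240 + M))
u = -2909088 (u = -2*(-1092)*(-240 - 1092) = -2*(-1092)*(-1332) = -1*2909088 = -2909088)
1/u = 1/(-2909088) = -1/2909088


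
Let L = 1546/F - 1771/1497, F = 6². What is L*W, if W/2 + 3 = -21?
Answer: -3000808/1497 ≈ -2004.5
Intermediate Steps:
W = -48 (W = -6 + 2*(-21) = -6 - 42 = -48)
F = 36
L = 375101/8982 (L = 1546/36 - 1771/1497 = 1546*(1/36) - 1771*1/1497 = 773/18 - 1771/1497 = 375101/8982 ≈ 41.761)
L*W = (375101/8982)*(-48) = -3000808/1497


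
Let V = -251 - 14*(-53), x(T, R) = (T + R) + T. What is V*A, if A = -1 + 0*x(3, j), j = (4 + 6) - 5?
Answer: -491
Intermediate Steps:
j = 5 (j = 10 - 5 = 5)
x(T, R) = R + 2*T (x(T, R) = (R + T) + T = R + 2*T)
V = 491 (V = -251 + 742 = 491)
A = -1 (A = -1 + 0*(5 + 2*3) = -1 + 0*(5 + 6) = -1 + 0*11 = -1 + 0 = -1)
V*A = 491*(-1) = -491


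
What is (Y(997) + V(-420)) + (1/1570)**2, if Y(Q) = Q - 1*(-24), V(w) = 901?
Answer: 4737537801/2464900 ≈ 1922.0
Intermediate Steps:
Y(Q) = 24 + Q (Y(Q) = Q + 24 = 24 + Q)
(Y(997) + V(-420)) + (1/1570)**2 = ((24 + 997) + 901) + (1/1570)**2 = (1021 + 901) + (1/1570)**2 = 1922 + 1/2464900 = 4737537801/2464900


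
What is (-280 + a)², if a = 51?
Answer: 52441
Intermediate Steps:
(-280 + a)² = (-280 + 51)² = (-229)² = 52441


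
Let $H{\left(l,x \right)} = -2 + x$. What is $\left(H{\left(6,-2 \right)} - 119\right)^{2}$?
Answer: $15129$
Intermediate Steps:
$\left(H{\left(6,-2 \right)} - 119\right)^{2} = \left(\left(-2 - 2\right) - 119\right)^{2} = \left(-4 - 119\right)^{2} = \left(-123\right)^{2} = 15129$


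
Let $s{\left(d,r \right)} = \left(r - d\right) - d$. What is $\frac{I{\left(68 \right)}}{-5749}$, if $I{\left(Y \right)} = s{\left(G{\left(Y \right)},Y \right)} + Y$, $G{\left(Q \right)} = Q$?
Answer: $0$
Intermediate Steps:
$s{\left(d,r \right)} = r - 2 d$
$I{\left(Y \right)} = 0$ ($I{\left(Y \right)} = \left(Y - 2 Y\right) + Y = - Y + Y = 0$)
$\frac{I{\left(68 \right)}}{-5749} = \frac{0}{-5749} = 0 \left(- \frac{1}{5749}\right) = 0$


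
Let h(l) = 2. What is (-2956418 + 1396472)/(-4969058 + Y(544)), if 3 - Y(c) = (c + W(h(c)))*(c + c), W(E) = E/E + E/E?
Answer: 1559946/5563103 ≈ 0.28041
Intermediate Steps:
W(E) = 2 (W(E) = 1 + 1 = 2)
Y(c) = 3 - 2*c*(2 + c) (Y(c) = 3 - (c + 2)*(c + c) = 3 - (2 + c)*2*c = 3 - 2*c*(2 + c))
(-2956418 + 1396472)/(-4969058 + Y(544)) = (-2956418 + 1396472)/(-4969058 + (3 - 4*544 - 2*544²)) = -1559946/(-4969058 + (3 - 2176 - 2*295936)) = -1559946/(-4969058 + (3 - 2176 - 591872)) = -1559946/(-4969058 - 594045) = -1559946/(-5563103) = -1559946*(-1/5563103) = 1559946/5563103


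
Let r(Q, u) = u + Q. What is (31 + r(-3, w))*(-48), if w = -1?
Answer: -1296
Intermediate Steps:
r(Q, u) = Q + u
(31 + r(-3, w))*(-48) = (31 + (-3 - 1))*(-48) = (31 - 4)*(-48) = 27*(-48) = -1296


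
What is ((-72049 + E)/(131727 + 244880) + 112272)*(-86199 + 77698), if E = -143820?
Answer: -359441026702735/376607 ≈ -9.5442e+8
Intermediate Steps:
((-72049 + E)/(131727 + 244880) + 112272)*(-86199 + 77698) = ((-72049 - 143820)/(131727 + 244880) + 112272)*(-86199 + 77698) = (-215869/376607 + 112272)*(-8501) = (42282205235/376607)*(-8501) = -359441026702735/376607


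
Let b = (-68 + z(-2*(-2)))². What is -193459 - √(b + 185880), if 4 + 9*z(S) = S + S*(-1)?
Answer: -193459 - 2*√3858934/9 ≈ -1.9390e+5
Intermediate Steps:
z(S) = -4/9 (z(S) = -4/9 + (S + S*(-1))/9 = -4/9 + (S - S)/9 = -4/9 + (⅑)*0 = -4/9 + 0 = -4/9)
b = 379456/81 (b = (-68 - 4/9)² = (-616/9)² = 379456/81 ≈ 4684.6)
-193459 - √(b + 185880) = -193459 - √(379456/81 + 185880) = -193459 - √(15435736/81) = -193459 - 2*√3858934/9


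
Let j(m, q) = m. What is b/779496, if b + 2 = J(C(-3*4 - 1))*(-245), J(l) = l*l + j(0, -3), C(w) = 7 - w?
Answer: -49001/389748 ≈ -0.12572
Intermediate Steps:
J(l) = l² (J(l) = l*l + 0 = l² + 0 = l²)
b = -98002 (b = -2 + (7 - (-3*4 - 1))²*(-245) = -2 + (7 - (-12 - 1))²*(-245) = -2 + (7 - 1*(-13))²*(-245) = -2 + (7 + 13)²*(-245) = -2 + 20²*(-245) = -2 + 400*(-245) = -2 - 98000 = -98002)
b/779496 = -98002/779496 = -98002*1/779496 = -49001/389748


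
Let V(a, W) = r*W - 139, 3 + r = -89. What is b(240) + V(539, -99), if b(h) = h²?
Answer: 66569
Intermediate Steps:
r = -92 (r = -3 - 89 = -92)
V(a, W) = -139 - 92*W (V(a, W) = -92*W - 139 = -139 - 92*W)
b(240) + V(539, -99) = 240² + (-139 - 92*(-99)) = 57600 + (-139 + 9108) = 57600 + 8969 = 66569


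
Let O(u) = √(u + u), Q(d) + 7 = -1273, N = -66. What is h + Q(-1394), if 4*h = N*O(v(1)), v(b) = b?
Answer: -1280 - 33*√2/2 ≈ -1303.3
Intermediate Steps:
Q(d) = -1280 (Q(d) = -7 - 1273 = -1280)
O(u) = √2*√u (O(u) = √(2*u) = √2*√u)
h = -33*√2/2 (h = (-66*√2*√1)/4 = (-66*√2)/4 = -33*√2/2 ≈ -23.335)
h + Q(-1394) = -33*√2/2 - 1280 = -1280 - 33*√2/2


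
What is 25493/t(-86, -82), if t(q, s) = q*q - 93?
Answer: 25493/7303 ≈ 3.4908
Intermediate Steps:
t(q, s) = -93 + q² (t(q, s) = q² - 93 = -93 + q²)
25493/t(-86, -82) = 25493/(-93 + (-86)²) = 25493/(-93 + 7396) = 25493/7303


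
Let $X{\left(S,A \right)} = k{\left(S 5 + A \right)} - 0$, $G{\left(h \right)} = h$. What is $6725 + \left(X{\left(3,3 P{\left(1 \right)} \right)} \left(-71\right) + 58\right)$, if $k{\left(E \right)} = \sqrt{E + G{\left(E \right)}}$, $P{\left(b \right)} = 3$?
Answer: $6783 - 284 \sqrt{3} \approx 6291.1$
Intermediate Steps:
$k{\left(E \right)} = \sqrt{2} \sqrt{E}$ ($k{\left(E \right)} = \sqrt{E + E} = \sqrt{2 E} = \sqrt{2} \sqrt{E}$)
$X{\left(S,A \right)} = \sqrt{2} \sqrt{A + 5 S}$ ($X{\left(S,A \right)} = \sqrt{2} \sqrt{S 5 + A} - 0 = \sqrt{2} \sqrt{5 S + A} + 0 = \sqrt{2} \sqrt{A + 5 S} + 0 = \sqrt{2} \sqrt{A + 5 S}$)
$6725 + \left(X{\left(3,3 P{\left(1 \right)} \right)} \left(-71\right) + 58\right) = 6725 + \left(\sqrt{2 \cdot 3 \cdot 3 + 10 \cdot 3} \left(-71\right) + 58\right) = 6725 + \left(\sqrt{2 \cdot 9 + 30} \left(-71\right) + 58\right) = 6725 + \left(\sqrt{18 + 30} \left(-71\right) + 58\right) = 6725 + \left(\sqrt{48} \left(-71\right) + 58\right) = 6725 + \left(4 \sqrt{3} \left(-71\right) + 58\right) = 6725 + \left(- 284 \sqrt{3} + 58\right) = 6725 + \left(58 - 284 \sqrt{3}\right) = 6783 - 284 \sqrt{3}$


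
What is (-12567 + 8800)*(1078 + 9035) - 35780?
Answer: -38131451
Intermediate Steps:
(-12567 + 8800)*(1078 + 9035) - 35780 = -3767*10113 - 35780 = -38095671 - 35780 = -38131451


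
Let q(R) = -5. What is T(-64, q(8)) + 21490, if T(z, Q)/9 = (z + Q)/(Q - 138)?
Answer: 3073691/143 ≈ 21494.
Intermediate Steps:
T(z, Q) = 9*(Q + z)/(-138 + Q) (T(z, Q) = 9*((z + Q)/(Q - 138)) = 9*((Q + z)/(-138 + Q)) = 9*(Q + z)/(-138 + Q))
T(-64, q(8)) + 21490 = 9*(-5 - 64)/(-138 - 5) + 21490 = 9*(-69)/(-143) + 21490 = 9*(-1/143)*(-69) + 21490 = 621/143 + 21490 = 3073691/143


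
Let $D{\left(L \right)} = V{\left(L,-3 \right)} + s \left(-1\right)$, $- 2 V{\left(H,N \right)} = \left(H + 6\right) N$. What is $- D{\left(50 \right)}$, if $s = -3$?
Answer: $-87$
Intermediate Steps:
$V{\left(H,N \right)} = - \frac{N \left(6 + H\right)}{2}$ ($V{\left(H,N \right)} = - \frac{\left(H + 6\right) N}{2} = - \frac{\left(6 + H\right) N}{2} = - \frac{N \left(6 + H\right)}{2}$)
$D{\left(L \right)} = 12 + \frac{3 L}{2}$ ($D{\left(L \right)} = \left(- \frac{1}{2}\right) \left(-3\right) \left(6 + L\right) - -3 = \left(9 + \frac{3 L}{2}\right) + 3 = 12 + \frac{3 L}{2}$)
$- D{\left(50 \right)} = - (12 + \frac{3}{2} \cdot 50) = - (12 + 75) = \left(-1\right) 87 = -87$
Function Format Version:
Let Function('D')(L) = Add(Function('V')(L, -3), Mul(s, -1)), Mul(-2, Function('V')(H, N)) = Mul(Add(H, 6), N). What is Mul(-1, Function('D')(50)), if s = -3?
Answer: -87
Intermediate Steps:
Function('V')(H, N) = Mul(Rational(-1, 2), N, Add(6, H)) (Function('V')(H, N) = Mul(Rational(-1, 2), Mul(Add(H, 6), N)) = Mul(Rational(-1, 2), Mul(Add(6, H), N)) = Mul(Rational(-1, 2), Mul(N, Add(6, H))) = Mul(Rational(-1, 2), N, Add(6, H)))
Function('D')(L) = Add(12, Mul(Rational(3, 2), L)) (Function('D')(L) = Add(Mul(Rational(-1, 2), -3, Add(6, L)), Mul(-3, -1)) = Add(Add(9, Mul(Rational(3, 2), L)), 3) = Add(12, Mul(Rational(3, 2), L)))
Mul(-1, Function('D')(50)) = Mul(-1, Add(12, Mul(Rational(3, 2), 50))) = Mul(-1, Add(12, 75)) = Mul(-1, 87) = -87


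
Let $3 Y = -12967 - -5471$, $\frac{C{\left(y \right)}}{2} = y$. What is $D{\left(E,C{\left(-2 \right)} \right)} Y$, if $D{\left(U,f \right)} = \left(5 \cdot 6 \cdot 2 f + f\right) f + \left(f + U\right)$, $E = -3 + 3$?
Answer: $-2428704$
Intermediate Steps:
$C{\left(y \right)} = 2 y$
$Y = - \frac{7496}{3}$ ($Y = \frac{-12967 - -5471}{3} = \frac{-12967 + 5471}{3} = \frac{1}{3} \left(-7496\right) = - \frac{7496}{3} \approx -2498.7$)
$E = 0$
$D{\left(U,f \right)} = U + f + 61 f^{2}$ ($D{\left(U,f \right)} = \left(30 \cdot 2 f + f\right) f + \left(U + f\right) = \left(60 f + f\right) f + \left(U + f\right) = 61 f f + \left(U + f\right) = 61 f^{2} + \left(U + f\right) = U + f + 61 f^{2}$)
$D{\left(E,C{\left(-2 \right)} \right)} Y = \left(0 + 2 \left(-2\right) + 61 \left(2 \left(-2\right)\right)^{2}\right) \left(- \frac{7496}{3}\right) = \left(0 - 4 + 61 \left(-4\right)^{2}\right) \left(- \frac{7496}{3}\right) = \left(0 - 4 + 61 \cdot 16\right) \left(- \frac{7496}{3}\right) = \left(0 - 4 + 976\right) \left(- \frac{7496}{3}\right) = 972 \left(- \frac{7496}{3}\right) = -2428704$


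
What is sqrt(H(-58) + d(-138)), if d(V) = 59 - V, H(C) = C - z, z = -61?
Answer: 10*sqrt(2) ≈ 14.142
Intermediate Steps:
H(C) = 61 + C (H(C) = C - 1*(-61) = C + 61 = 61 + C)
sqrt(H(-58) + d(-138)) = sqrt((61 - 58) + (59 - 1*(-138))) = sqrt(3 + (59 + 138)) = sqrt(3 + 197) = sqrt(200) = 10*sqrt(2)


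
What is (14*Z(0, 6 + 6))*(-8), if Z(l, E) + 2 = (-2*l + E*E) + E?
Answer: -17248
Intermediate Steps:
Z(l, E) = -2 + E + E² - 2*l (Z(l, E) = -2 + ((-2*l + E*E) + E) = -2 + ((-2*l + E²) + E) = -2 + ((E² - 2*l) + E) = -2 + (E + E² - 2*l) = -2 + E + E² - 2*l)
(14*Z(0, 6 + 6))*(-8) = (14*(-2 + (6 + 6) + (6 + 6)² - 2*0))*(-8) = (14*(-2 + 12 + 12² + 0))*(-8) = (14*(-2 + 12 + 144 + 0))*(-8) = (14*154)*(-8) = 2156*(-8) = -17248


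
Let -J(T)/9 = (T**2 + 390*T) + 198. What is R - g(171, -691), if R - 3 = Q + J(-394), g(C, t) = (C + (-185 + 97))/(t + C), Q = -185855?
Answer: -104945277/520 ≈ -2.0182e+5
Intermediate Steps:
J(T) = -1782 - 3510*T - 9*T**2 (J(T) = -9*((T**2 + 390*T) + 198) = -9*(198 + T**2 + 390*T) = -1782 - 3510*T - 9*T**2)
g(C, t) = (-88 + C)/(C + t) (g(C, t) = (C - 88)/(C + t) = (-88 + C)/(C + t))
R = -201818 (R = 3 + (-185855 + (-1782 - 3510*(-394) - 9*(-394)**2)) = 3 + (-185855 + (-1782 + 1382940 - 9*155236)) = 3 + (-185855 + (-1782 + 1382940 - 1397124)) = 3 + (-185855 - 15966) = 3 - 201821 = -201818)
R - g(171, -691) = -201818 - (-88 + 171)/(171 - 691) = -201818 - 83/(-520) = -201818 - (-1)*83/520 = -201818 - 1*(-83/520) = -201818 + 83/520 = -104945277/520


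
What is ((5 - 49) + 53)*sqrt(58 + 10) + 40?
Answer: 40 + 18*sqrt(17) ≈ 114.22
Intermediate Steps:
((5 - 49) + 53)*sqrt(58 + 10) + 40 = (-44 + 53)*sqrt(68) + 40 = 9*(2*sqrt(17)) + 40 = 18*sqrt(17) + 40 = 40 + 18*sqrt(17)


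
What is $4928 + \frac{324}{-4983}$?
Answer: $\frac{8185300}{1661} \approx 4927.9$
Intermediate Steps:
$4928 + \frac{324}{-4983} = 4928 + 324 \left(- \frac{1}{4983}\right) = 4928 - \frac{108}{1661} = \frac{8185300}{1661}$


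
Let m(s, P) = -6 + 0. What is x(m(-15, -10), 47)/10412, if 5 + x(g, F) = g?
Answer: -11/10412 ≈ -0.0010565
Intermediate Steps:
m(s, P) = -6
x(g, F) = -5 + g
x(m(-15, -10), 47)/10412 = (-5 - 6)/10412 = -11*1/10412 = -11/10412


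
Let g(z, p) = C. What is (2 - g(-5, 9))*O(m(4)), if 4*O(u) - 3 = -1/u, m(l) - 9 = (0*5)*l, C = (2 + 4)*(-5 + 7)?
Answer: -65/9 ≈ -7.2222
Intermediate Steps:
C = 12 (C = 6*2 = 12)
m(l) = 9 (m(l) = 9 + (0*5)*l = 9 + 0*l = 9 + 0 = 9)
g(z, p) = 12
O(u) = ¾ - 1/(4*u) (O(u) = ¾ + (-1/u)/4 = ¾ - 1/(4*u))
(2 - g(-5, 9))*O(m(4)) = (2 - 1*12)*((¼)*(-1 + 3*9)/9) = (2 - 12)*((¼)*(⅑)*(-1 + 27)) = -5*26/(2*9) = -10*13/18 = -65/9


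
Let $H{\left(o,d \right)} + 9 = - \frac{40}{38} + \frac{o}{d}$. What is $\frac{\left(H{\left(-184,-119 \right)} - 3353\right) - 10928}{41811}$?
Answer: $- \frac{32308574}{94534671} \approx -0.34176$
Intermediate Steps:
$H{\left(o,d \right)} = - \frac{191}{19} + \frac{o}{d}$ ($H{\left(o,d \right)} = -9 + \left(- \frac{40}{38} + \frac{o}{d}\right) = -9 + \left(\left(-40\right) \frac{1}{38} + \frac{o}{d}\right) = -9 - \left(\frac{20}{19} - \frac{o}{d}\right) = - \frac{191}{19} + \frac{o}{d}$)
$\frac{\left(H{\left(-184,-119 \right)} - 3353\right) - 10928}{41811} = \frac{\left(\left(- \frac{191}{19} - \frac{184}{-119}\right) - 3353\right) - 10928}{41811} = \left(\left(\left(- \frac{191}{19} - - \frac{184}{119}\right) - 3353\right) - 10928\right) \frac{1}{41811} = \left(\left(\left(- \frac{191}{19} + \frac{184}{119}\right) - 3353\right) - 10928\right) \frac{1}{41811} = \left(\left(- \frac{19233}{2261} - 3353\right) - 10928\right) \frac{1}{41811} = \left(- \frac{7600366}{2261} - 10928\right) \frac{1}{41811} = \left(- \frac{32308574}{2261}\right) \frac{1}{41811} = - \frac{32308574}{94534671}$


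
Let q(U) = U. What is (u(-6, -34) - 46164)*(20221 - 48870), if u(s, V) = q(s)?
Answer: 1322724330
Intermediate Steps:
u(s, V) = s
(u(-6, -34) - 46164)*(20221 - 48870) = (-6 - 46164)*(20221 - 48870) = -46170*(-28649) = 1322724330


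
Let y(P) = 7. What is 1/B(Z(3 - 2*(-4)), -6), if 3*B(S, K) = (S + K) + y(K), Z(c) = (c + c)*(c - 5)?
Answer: 3/133 ≈ 0.022556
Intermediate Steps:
Z(c) = 2*c*(-5 + c) (Z(c) = (2*c)*(-5 + c) = 2*c*(-5 + c))
B(S, K) = 7/3 + K/3 + S/3 (B(S, K) = ((S + K) + 7)/3 = ((K + S) + 7)/3 = (7 + K + S)/3 = 7/3 + K/3 + S/3)
1/B(Z(3 - 2*(-4)), -6) = 1/(7/3 + (1/3)*(-6) + (2*(3 - 2*(-4))*(-5 + (3 - 2*(-4))))/3) = 1/(7/3 - 2 + (2*(3 + 8)*(-5 + (3 + 8)))/3) = 1/(7/3 - 2 + (2*11*(-5 + 11))/3) = 1/(7/3 - 2 + (2*11*6)/3) = 1/(7/3 - 2 + (1/3)*132) = 1/(7/3 - 2 + 44) = 1/(133/3) = 3/133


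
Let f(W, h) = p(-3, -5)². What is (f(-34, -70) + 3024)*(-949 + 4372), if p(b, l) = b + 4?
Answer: 10354575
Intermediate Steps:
p(b, l) = 4 + b
f(W, h) = 1 (f(W, h) = (4 - 3)² = 1² = 1)
(f(-34, -70) + 3024)*(-949 + 4372) = (1 + 3024)*(-949 + 4372) = 3025*3423 = 10354575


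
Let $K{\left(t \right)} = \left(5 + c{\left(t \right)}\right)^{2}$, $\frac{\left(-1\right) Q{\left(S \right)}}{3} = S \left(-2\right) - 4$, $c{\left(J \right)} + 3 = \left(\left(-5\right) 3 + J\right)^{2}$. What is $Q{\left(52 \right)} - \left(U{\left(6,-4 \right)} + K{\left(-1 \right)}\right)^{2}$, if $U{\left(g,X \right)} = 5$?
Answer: $-4431431437$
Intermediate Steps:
$c{\left(J \right)} = -3 + \left(-15 + J\right)^{2}$ ($c{\left(J \right)} = -3 + \left(\left(-5\right) 3 + J\right)^{2} = -3 + \left(-15 + J\right)^{2}$)
$Q{\left(S \right)} = 12 + 6 S$ ($Q{\left(S \right)} = - 3 \left(S \left(-2\right) - 4\right) = - 3 \left(- 2 S - 4\right) = - 3 \left(-4 - 2 S\right) = 12 + 6 S$)
$K{\left(t \right)} = \left(2 + \left(-15 + t\right)^{2}\right)^{2}$ ($K{\left(t \right)} = \left(5 + \left(-3 + \left(-15 + t\right)^{2}\right)\right)^{2} = \left(2 + \left(-15 + t\right)^{2}\right)^{2}$)
$Q{\left(52 \right)} - \left(U{\left(6,-4 \right)} + K{\left(-1 \right)}\right)^{2} = \left(12 + 6 \cdot 52\right) - \left(5 + \left(2 + \left(-15 - 1\right)^{2}\right)^{2}\right)^{2} = \left(12 + 312\right) - \left(5 + \left(2 + \left(-16\right)^{2}\right)^{2}\right)^{2} = 324 - \left(5 + \left(2 + 256\right)^{2}\right)^{2} = 324 - \left(5 + 258^{2}\right)^{2} = 324 - \left(5 + 66564\right)^{2} = 324 - 66569^{2} = 324 - 4431431761 = -4431431437$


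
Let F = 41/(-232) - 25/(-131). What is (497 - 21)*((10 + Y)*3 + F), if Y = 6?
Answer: 173650155/7598 ≈ 22855.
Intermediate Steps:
F = 429/30392 (F = 41*(-1/232) - 25*(-1/131) = -41/232 + 25/131 = 429/30392 ≈ 0.014116)
(497 - 21)*((10 + Y)*3 + F) = (497 - 21)*((10 + 6)*3 + 429/30392) = 476*(16*3 + 429/30392) = 476*(48 + 429/30392) = 476*(1459245/30392) = 173650155/7598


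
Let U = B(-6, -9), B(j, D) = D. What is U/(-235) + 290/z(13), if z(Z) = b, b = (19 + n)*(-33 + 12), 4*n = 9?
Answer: -51307/83895 ≈ -0.61156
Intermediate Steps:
n = 9/4 (n = (1/4)*9 = 9/4 ≈ 2.2500)
b = -1785/4 (b = (19 + 9/4)*(-33 + 12) = (85/4)*(-21) = -1785/4 ≈ -446.25)
U = -9
z(Z) = -1785/4
U/(-235) + 290/z(13) = -9/(-235) + 290/(-1785/4) = -9*(-1/235) + 290*(-4/1785) = 9/235 - 232/357 = -51307/83895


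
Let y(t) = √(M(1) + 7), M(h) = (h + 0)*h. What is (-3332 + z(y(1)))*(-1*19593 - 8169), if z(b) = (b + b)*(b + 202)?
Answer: 92058792 - 22431696*√2 ≈ 6.0336e+7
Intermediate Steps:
M(h) = h² (M(h) = h*h = h²)
y(t) = 2*√2 (y(t) = √(1² + 7) = √(1 + 7) = √8 = 2*√2)
z(b) = 2*b*(202 + b) (z(b) = (2*b)*(202 + b) = 2*b*(202 + b))
(-3332 + z(y(1)))*(-1*19593 - 8169) = (-3332 + 2*(2*√2)*(202 + 2*√2))*(-1*19593 - 8169) = (-3332 + 4*√2*(202 + 2*√2))*(-19593 - 8169) = (-3332 + 4*√2*(202 + 2*√2))*(-27762) = 92502984 - 111048*√2*(202 + 2*√2)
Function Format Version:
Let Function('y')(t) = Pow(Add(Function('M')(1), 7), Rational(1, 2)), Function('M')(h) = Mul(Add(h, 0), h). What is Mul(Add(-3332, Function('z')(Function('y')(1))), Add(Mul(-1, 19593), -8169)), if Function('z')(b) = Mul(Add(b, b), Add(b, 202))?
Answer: Add(92058792, Mul(-22431696, Pow(2, Rational(1, 2)))) ≈ 6.0336e+7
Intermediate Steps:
Function('M')(h) = Pow(h, 2) (Function('M')(h) = Mul(h, h) = Pow(h, 2))
Function('y')(t) = Mul(2, Pow(2, Rational(1, 2))) (Function('y')(t) = Pow(Add(Pow(1, 2), 7), Rational(1, 2)) = Pow(Add(1, 7), Rational(1, 2)) = Pow(8, Rational(1, 2)) = Mul(2, Pow(2, Rational(1, 2))))
Function('z')(b) = Mul(2, b, Add(202, b)) (Function('z')(b) = Mul(Mul(2, b), Add(202, b)) = Mul(2, b, Add(202, b)))
Mul(Add(-3332, Function('z')(Function('y')(1))), Add(Mul(-1, 19593), -8169)) = Mul(Add(-3332, Mul(2, Mul(2, Pow(2, Rational(1, 2))), Add(202, Mul(2, Pow(2, Rational(1, 2)))))), Add(Mul(-1, 19593), -8169)) = Mul(Add(-3332, Mul(4, Pow(2, Rational(1, 2)), Add(202, Mul(2, Pow(2, Rational(1, 2)))))), Add(-19593, -8169)) = Mul(Add(-3332, Mul(4, Pow(2, Rational(1, 2)), Add(202, Mul(2, Pow(2, Rational(1, 2)))))), -27762) = Add(92502984, Mul(-111048, Pow(2, Rational(1, 2)), Add(202, Mul(2, Pow(2, Rational(1, 2))))))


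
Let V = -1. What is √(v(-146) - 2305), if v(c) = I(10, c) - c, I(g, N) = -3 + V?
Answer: I*√2163 ≈ 46.508*I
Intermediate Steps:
I(g, N) = -4 (I(g, N) = -3 - 1 = -4)
v(c) = -4 - c
√(v(-146) - 2305) = √((-4 - 1*(-146)) - 2305) = √((-4 + 146) - 2305) = √(142 - 2305) = √(-2163) = I*√2163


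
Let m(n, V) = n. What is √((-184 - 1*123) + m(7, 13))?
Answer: 10*I*√3 ≈ 17.32*I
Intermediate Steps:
√((-184 - 1*123) + m(7, 13)) = √((-184 - 1*123) + 7) = √((-184 - 123) + 7) = √(-307 + 7) = √(-300) = 10*I*√3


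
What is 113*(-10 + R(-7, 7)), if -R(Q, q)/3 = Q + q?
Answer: -1130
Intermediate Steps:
R(Q, q) = -3*Q - 3*q (R(Q, q) = -3*(Q + q) = -3*Q - 3*q)
113*(-10 + R(-7, 7)) = 113*(-10 + (-3*(-7) - 3*7)) = 113*(-10 + (21 - 21)) = 113*(-10 + 0) = 113*(-10) = -1130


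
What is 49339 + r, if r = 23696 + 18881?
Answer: 91916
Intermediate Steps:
r = 42577
49339 + r = 49339 + 42577 = 91916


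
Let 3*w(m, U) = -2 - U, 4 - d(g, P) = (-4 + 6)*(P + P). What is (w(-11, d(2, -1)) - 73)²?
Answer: 52441/9 ≈ 5826.8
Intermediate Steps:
d(g, P) = 4 - 4*P (d(g, P) = 4 - (-4 + 6)*(P + P) = 4 - 2*2*P = 4 - 4*P)
w(m, U) = -⅔ - U/3 (w(m, U) = (-2 - U)/3 = -⅔ - U/3)
(w(-11, d(2, -1)) - 73)² = ((-⅔ - (4 - 4*(-1))/3) - 73)² = ((-⅔ - (4 + 4)/3) - 73)² = ((-⅔ - ⅓*8) - 73)² = ((-⅔ - 8/3) - 73)² = (-10/3 - 73)² = (-229/3)² = 52441/9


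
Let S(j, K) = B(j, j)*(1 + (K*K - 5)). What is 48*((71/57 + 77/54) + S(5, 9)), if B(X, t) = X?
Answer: 3182008/171 ≈ 18608.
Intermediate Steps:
S(j, K) = j*(-4 + K²) (S(j, K) = j*(1 + (K*K - 5)) = j*(1 + (K² - 5)) = j*(1 + (-5 + K²)) = j*(-4 + K²))
48*((71/57 + 77/54) + S(5, 9)) = 48*((71/57 + 77/54) + 5*(-4 + 9²)) = 48*((71*(1/57) + 77*(1/54)) + 5*(-4 + 81)) = 48*((71/57 + 77/54) + 5*77) = 48*(2741/1026 + 385) = 48*(397751/1026) = 3182008/171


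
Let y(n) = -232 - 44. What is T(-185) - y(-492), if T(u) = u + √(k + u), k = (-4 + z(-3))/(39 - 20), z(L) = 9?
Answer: 91 + 3*I*√7410/19 ≈ 91.0 + 13.592*I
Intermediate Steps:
y(n) = -276
k = 5/19 (k = (-4 + 9)/(39 - 20) = 5/19 ≈ 0.26316)
T(u) = u + √(5/19 + u)
T(-185) - y(-492) = (-185 + √(95 + 361*(-185))/19) - 1*(-276) = (-185 + √(95 - 66785)/19) + 276 = (-185 + √(-66690)/19) + 276 = (-185 + (3*I*√7410)/19) + 276 = (-185 + 3*I*√7410/19) + 276 = 91 + 3*I*√7410/19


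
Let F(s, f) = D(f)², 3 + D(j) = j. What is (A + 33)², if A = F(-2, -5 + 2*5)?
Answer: 1369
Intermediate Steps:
D(j) = -3 + j
F(s, f) = (-3 + f)²
A = 4 (A = (-3 + (-5 + 2*5))² = (-3 + (-5 + 10))² = (-3 + 5)² = 2² = 4)
(A + 33)² = (4 + 33)² = 37² = 1369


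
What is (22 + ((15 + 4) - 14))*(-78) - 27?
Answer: -2133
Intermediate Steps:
(22 + ((15 + 4) - 14))*(-78) - 27 = (22 + (19 - 14))*(-78) - 27 = (22 + 5)*(-78) - 27 = 27*(-78) - 27 = -2106 - 27 = -2133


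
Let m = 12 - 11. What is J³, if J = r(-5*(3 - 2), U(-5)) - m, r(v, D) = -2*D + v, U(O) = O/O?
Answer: -512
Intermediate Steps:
U(O) = 1
r(v, D) = v - 2*D
m = 1
J = -8 (J = (-5*(3 - 2) - 2*1) - 1*1 = (-5*1 - 2) - 1 = (-5 - 2) - 1 = -7 - 1 = -8)
J³ = (-8)³ = -512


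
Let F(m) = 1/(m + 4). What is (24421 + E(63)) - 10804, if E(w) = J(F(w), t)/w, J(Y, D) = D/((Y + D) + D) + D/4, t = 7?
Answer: 460310275/33804 ≈ 13617.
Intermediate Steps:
F(m) = 1/(4 + m)
J(Y, D) = D/4 + D/(Y + 2*D) (J(Y, D) = D/((D + Y) + D) + D*(1/4) = D/(Y + 2*D) + D/4 = D/4 + D/(Y + 2*D))
E(w) = 7*(18 + 1/(4 + w))/(4*w*(14 + 1/(4 + w))) (E(w) = ((1/4)*7*(4 + 1/(4 + w) + 2*7)/(1/(4 + w) + 2*7))/w = ((1/4)*7*(4 + 1/(4 + w) + 14)/(1/(4 + w) + 14))/w = ((1/4)*7*(18 + 1/(4 + w))/(14 + 1/(4 + w)))/w = (7*(18 + 1/(4 + w))/(4*(14 + 1/(4 + w))))/w = 7*(18 + 1/(4 + w))/(4*w*(14 + 1/(4 + w))))
(24421 + E(63)) - 10804 = (24421 + (7/4)*(73 + 18*63)/(63*(57 + 14*63))) - 10804 = (24421 + (7/4)*(1/63)*(73 + 1134)/(57 + 882)) - 10804 = (24421 + (7/4)*(1/63)*1207/939) - 10804 = (24421 + (7/4)*(1/63)*(1/939)*1207) - 10804 = (24421 + 1207/33804) - 10804 = 825528691/33804 - 10804 = 460310275/33804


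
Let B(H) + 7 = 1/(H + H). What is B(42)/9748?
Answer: -587/818832 ≈ -0.00071687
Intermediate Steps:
B(H) = -7 + 1/(2*H) (B(H) = -7 + 1/(H + H) = -7 + 1/(2*H))
B(42)/9748 = (-7 + (½)/42)/9748 = (-7 + (½)*(1/42))*(1/9748) = (-7 + 1/84)*(1/9748) = -587/84*1/9748 = -587/818832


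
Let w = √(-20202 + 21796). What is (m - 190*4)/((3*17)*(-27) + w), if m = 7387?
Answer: -9125379/1894535 - 6627*√1594/1894535 ≈ -4.9563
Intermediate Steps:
w = √1594 ≈ 39.925
(m - 190*4)/((3*17)*(-27) + w) = (7387 - 190*4)/((3*17)*(-27) + √1594) = (7387 - 760)/(51*(-27) + √1594) = 6627/(-1377 + √1594)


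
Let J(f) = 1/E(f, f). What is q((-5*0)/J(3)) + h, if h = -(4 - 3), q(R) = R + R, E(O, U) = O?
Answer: -1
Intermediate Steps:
J(f) = 1/f
q(R) = 2*R
h = -1 (h = -1*1 = -1)
q((-5*0)/J(3)) + h = 2*((-5*0)/(1/3)) - 1 = 2*(0/(⅓)) - 1 = 2*(0*3) - 1 = 2*0 - 1 = 0 - 1 = -1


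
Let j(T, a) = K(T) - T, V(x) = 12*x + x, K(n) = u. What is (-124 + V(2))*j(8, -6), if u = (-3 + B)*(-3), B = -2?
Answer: -686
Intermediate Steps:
u = 15 (u = (-3 - 2)*(-3) = -5*(-3) = 15)
K(n) = 15
V(x) = 13*x
j(T, a) = 15 - T
(-124 + V(2))*j(8, -6) = (-124 + 13*2)*(15 - 1*8) = (-124 + 26)*(15 - 8) = -98*7 = -686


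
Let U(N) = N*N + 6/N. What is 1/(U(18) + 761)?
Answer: 3/3256 ≈ 0.00092138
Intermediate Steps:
U(N) = N² + 6/N
1/(U(18) + 761) = 1/((6 + 18³)/18 + 761) = 1/((6 + 5832)/18 + 761) = 1/((1/18)*5838 + 761) = 1/(973/3 + 761) = 1/(3256/3) = 3/3256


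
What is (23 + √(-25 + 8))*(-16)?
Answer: -368 - 16*I*√17 ≈ -368.0 - 65.97*I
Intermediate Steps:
(23 + √(-25 + 8))*(-16) = (23 + √(-17))*(-16) = (23 + I*√17)*(-16) = -368 - 16*I*√17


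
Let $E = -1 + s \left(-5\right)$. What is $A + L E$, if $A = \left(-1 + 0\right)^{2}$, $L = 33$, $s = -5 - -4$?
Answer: $133$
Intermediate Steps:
$s = -1$ ($s = -5 + 4 = -1$)
$E = 4$ ($E = -1 - -5 = -1 + 5 = 4$)
$A = 1$ ($A = \left(-1\right)^{2} = 1$)
$A + L E = 1 + 33 \cdot 4 = 1 + 132 = 133$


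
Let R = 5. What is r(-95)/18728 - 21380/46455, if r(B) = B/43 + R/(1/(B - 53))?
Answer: -3740002169/7482079464 ≈ -0.49986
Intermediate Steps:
r(B) = -265 + 216*B/43 (r(B) = B/43 + 5/(1/(B - 53)) = B*(1/43) + 5/(1/(-53 + B)) = B/43 + 5*(-53 + B) = B/43 + (-265 + 5*B) = -265 + 216*B/43)
r(-95)/18728 - 21380/46455 = (-265 + (216/43)*(-95))/18728 - 21380/46455 = (-265 - 20520/43)*(1/18728) - 21380*1/46455 = -31915/43*1/18728 - 4276/9291 = -31915/805304 - 4276/9291 = -3740002169/7482079464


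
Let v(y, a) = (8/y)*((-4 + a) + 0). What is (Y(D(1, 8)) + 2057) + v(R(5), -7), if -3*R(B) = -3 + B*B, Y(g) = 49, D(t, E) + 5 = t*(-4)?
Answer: 2118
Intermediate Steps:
D(t, E) = -5 - 4*t (D(t, E) = -5 + t*(-4) = -5 - 4*t)
R(B) = 1 - B**2/3 (R(B) = -(-3 + B*B)/3 = -(-3 + B**2)/3 = 1 - B**2/3)
v(y, a) = 8*(-4 + a)/y (v(y, a) = (8/y)*(-4 + a) = 8*(-4 + a)/y)
(Y(D(1, 8)) + 2057) + v(R(5), -7) = (49 + 2057) + 8*(-4 - 7)/(1 - 1/3*5**2) = 2106 + 8*(-11)/(1 - 1/3*25) = 2106 + 8*(-11)/(1 - 25/3) = 2106 + 8*(-11)/(-22/3) = 2106 + 8*(-3/22)*(-11) = 2106 + 12 = 2118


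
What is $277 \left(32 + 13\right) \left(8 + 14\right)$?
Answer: $274230$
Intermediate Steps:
$277 \left(32 + 13\right) \left(8 + 14\right) = 277 \cdot 45 \cdot 22 = 277 \cdot 990 = 274230$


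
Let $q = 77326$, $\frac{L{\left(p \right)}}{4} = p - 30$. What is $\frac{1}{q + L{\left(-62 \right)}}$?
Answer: $\frac{1}{76958} \approx 1.2994 \cdot 10^{-5}$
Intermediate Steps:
$L{\left(p \right)} = -120 + 4 p$ ($L{\left(p \right)} = 4 \left(p - 30\right) = 4 \left(-30 + p\right) = -120 + 4 p$)
$\frac{1}{q + L{\left(-62 \right)}} = \frac{1}{77326 + \left(-120 + 4 \left(-62\right)\right)} = \frac{1}{77326 - 368} = \frac{1}{76958}$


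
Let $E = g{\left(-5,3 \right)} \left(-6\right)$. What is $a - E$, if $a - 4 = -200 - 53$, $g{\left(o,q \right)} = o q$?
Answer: $-339$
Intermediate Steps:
$a = -249$ ($a = 4 - 253 = -249$)
$E = 90$ ($E = \left(-5\right) 3 \left(-6\right) = \left(-15\right) \left(-6\right) = 90$)
$a - E = -249 - 90 = -339$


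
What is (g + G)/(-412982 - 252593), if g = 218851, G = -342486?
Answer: 313/1685 ≈ 0.18576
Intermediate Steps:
(g + G)/(-412982 - 252593) = (218851 - 342486)/(-412982 - 252593) = -123635/(-665575) = -123635*(-1/665575) = 313/1685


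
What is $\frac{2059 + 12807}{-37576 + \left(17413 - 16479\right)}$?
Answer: $- \frac{7433}{18321} \approx -0.40571$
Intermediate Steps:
$\frac{2059 + 12807}{-37576 + \left(17413 - 16479\right)} = \frac{14866}{-37576 + 934} = \frac{14866}{-36642} = 14866 \left(- \frac{1}{36642}\right) = - \frac{7433}{18321}$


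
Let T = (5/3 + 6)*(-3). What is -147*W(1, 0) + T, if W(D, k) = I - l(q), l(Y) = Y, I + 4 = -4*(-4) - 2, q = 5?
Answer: -758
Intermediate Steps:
I = 10 (I = -4 + (-4*(-4) - 2) = -4 + (16 - 2) = -4 + 14 = 10)
W(D, k) = 5 (W(D, k) = 10 - 1*5 = 10 - 5 = 5)
T = -23 (T = (5*(1/3) + 6)*(-3) = (5/3 + 6)*(-3) = (23/3)*(-3) = -23)
-147*W(1, 0) + T = -147*5 - 23 = -735 - 23 = -758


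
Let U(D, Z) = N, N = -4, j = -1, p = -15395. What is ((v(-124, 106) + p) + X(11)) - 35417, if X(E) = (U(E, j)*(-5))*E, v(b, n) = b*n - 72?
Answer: -63808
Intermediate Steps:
v(b, n) = -72 + b*n
U(D, Z) = -4
X(E) = 20*E (X(E) = (-4*(-5))*E = 20*E)
((v(-124, 106) + p) + X(11)) - 35417 = (((-72 - 124*106) - 15395) + 20*11) - 35417 = (((-72 - 13144) - 15395) + 220) - 35417 = ((-13216 - 15395) + 220) - 35417 = (-28611 + 220) - 35417 = -28391 - 35417 = -63808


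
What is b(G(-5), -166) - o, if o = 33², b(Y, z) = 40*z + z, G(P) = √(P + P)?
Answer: -7895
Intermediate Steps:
G(P) = √2*√P (G(P) = √(2*P) = √2*√P)
b(Y, z) = 41*z
o = 1089
b(G(-5), -166) - o = 41*(-166) - 1*1089 = -6806 - 1089 = -7895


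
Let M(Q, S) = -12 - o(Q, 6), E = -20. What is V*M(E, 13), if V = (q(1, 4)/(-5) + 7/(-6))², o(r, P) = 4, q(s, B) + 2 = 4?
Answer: -8836/225 ≈ -39.271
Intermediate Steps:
q(s, B) = 2 (q(s, B) = -2 + 4 = 2)
M(Q, S) = -16 (M(Q, S) = -12 - 1*4 = -12 - 4 = -16)
V = 2209/900 (V = (2/(-5) + 7/(-6))² = (2*(-⅕) + 7*(-⅙))² = (-⅖ - 7/6)² = (-47/30)² = 2209/900 ≈ 2.4544)
V*M(E, 13) = (2209/900)*(-16) = -8836/225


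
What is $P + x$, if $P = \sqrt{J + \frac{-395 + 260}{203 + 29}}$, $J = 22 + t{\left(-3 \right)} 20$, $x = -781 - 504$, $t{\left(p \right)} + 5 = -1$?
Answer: $-1285 + \frac{i \sqrt{1326518}}{116} \approx -1285.0 + 9.9288 i$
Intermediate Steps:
$t{\left(p \right)} = -6$ ($t{\left(p \right)} = -5 - 1 = -6$)
$x = -1285$
$J = -98$ ($J = 22 - 120 = -98$)
$P = \frac{i \sqrt{1326518}}{116}$ ($P = \sqrt{-98 + \frac{-395 + 260}{203 + 29}} = \sqrt{-98 - \frac{135}{232}} = \sqrt{- \frac{22871}{232}} = \frac{i \sqrt{1326518}}{116} \approx 9.9288 i$)
$P + x = \frac{i \sqrt{1326518}}{116} - 1285 = -1285 + \frac{i \sqrt{1326518}}{116}$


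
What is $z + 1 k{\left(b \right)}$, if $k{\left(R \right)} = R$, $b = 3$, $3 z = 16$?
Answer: $\frac{25}{3} \approx 8.3333$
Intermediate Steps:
$z = \frac{16}{3}$ ($z = \frac{1}{3} \cdot 16 = \frac{16}{3} \approx 5.3333$)
$z + 1 k{\left(b \right)} = \frac{16}{3} + 1 \cdot 3 = \frac{16}{3} + 3 = \frac{25}{3}$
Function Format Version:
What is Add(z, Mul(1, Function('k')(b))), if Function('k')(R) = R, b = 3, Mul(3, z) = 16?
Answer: Rational(25, 3) ≈ 8.3333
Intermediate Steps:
z = Rational(16, 3) (z = Mul(Rational(1, 3), 16) = Rational(16, 3) ≈ 5.3333)
Add(z, Mul(1, Function('k')(b))) = Add(Rational(16, 3), Mul(1, 3)) = Add(Rational(16, 3), 3) = Rational(25, 3)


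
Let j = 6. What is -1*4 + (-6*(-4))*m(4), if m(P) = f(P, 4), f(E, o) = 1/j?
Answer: 0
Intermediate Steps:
f(E, o) = ⅙ (f(E, o) = 1/6 = ⅙)
m(P) = ⅙
-1*4 + (-6*(-4))*m(4) = -1*4 - 6*(-4)*(⅙) = -4 + 24*(⅙) = -4 + 4 = 0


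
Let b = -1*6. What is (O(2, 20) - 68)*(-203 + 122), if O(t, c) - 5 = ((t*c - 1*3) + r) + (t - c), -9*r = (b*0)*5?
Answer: 3564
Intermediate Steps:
b = -6
r = 0 (r = -(-6*0)*5/9 = -0*5 = -⅑*0 = 0)
O(t, c) = 2 + t - c + c*t (O(t, c) = 5 + (((t*c - 1*3) + 0) + (t - c)) = 5 + (((c*t - 3) + 0) + (t - c)) = 5 + (((-3 + c*t) + 0) + (t - c)) = 5 + ((-3 + c*t) + (t - c)) = 5 + (-3 + t - c + c*t) = 2 + t - c + c*t)
(O(2, 20) - 68)*(-203 + 122) = ((2 + 2 - 1*20 + 20*2) - 68)*(-203 + 122) = ((2 + 2 - 20 + 40) - 68)*(-81) = (24 - 68)*(-81) = -44*(-81) = 3564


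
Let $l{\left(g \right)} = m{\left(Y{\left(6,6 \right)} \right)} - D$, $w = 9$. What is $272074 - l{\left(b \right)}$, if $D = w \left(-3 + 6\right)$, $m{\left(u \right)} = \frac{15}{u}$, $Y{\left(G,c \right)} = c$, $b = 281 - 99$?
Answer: $\frac{544197}{2} \approx 2.721 \cdot 10^{5}$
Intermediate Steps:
$b = 182$ ($b = 281 - 99 = 182$)
$D = 27$ ($D = 9 \left(-3 + 6\right) = 9 \cdot 3 = 27$)
$l{\left(g \right)} = - \frac{49}{2}$ ($l{\left(g \right)} = \frac{15}{6} - 27 = 15 \cdot \frac{1}{6} - 27 = \frac{5}{2} - 27 = - \frac{49}{2}$)
$272074 - l{\left(b \right)} = 272074 - - \frac{49}{2} = 272074 + \frac{49}{2} = \frac{544197}{2}$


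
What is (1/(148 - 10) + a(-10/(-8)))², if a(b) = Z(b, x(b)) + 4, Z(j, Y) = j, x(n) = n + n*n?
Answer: 2105401/76176 ≈ 27.639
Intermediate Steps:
x(n) = n + n²
a(b) = 4 + b (a(b) = b + 4 = 4 + b)
(1/(148 - 10) + a(-10/(-8)))² = (1/(148 - 10) + (4 - 10/(-8)))² = (1/138 + (4 - 10*(-⅛)))² = (1/138 + (4 + 5/4))² = (1/138 + 21/4)² = (1451/276)² = 2105401/76176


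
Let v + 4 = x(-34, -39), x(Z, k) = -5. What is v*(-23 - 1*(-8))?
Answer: 135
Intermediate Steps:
v = -9 (v = -4 - 5 = -9)
v*(-23 - 1*(-8)) = -9*(-23 - 1*(-8)) = -9*(-23 + 8) = -9*(-15) = 135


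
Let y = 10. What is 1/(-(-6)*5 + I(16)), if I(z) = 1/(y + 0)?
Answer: 10/301 ≈ 0.033223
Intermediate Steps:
I(z) = 1/10 (I(z) = 1/(10 + 0) = 1/10)
1/(-(-6)*5 + I(16)) = 1/(-(-6)*5 + 1/10) = 1/(-2*(-15) + 1/10) = 1/(30 + 1/10) = 1/(301/10) = 10/301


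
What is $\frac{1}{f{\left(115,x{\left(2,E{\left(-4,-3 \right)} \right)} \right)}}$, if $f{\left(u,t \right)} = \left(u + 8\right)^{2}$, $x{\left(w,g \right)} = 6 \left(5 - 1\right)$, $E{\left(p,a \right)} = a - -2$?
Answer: $\frac{1}{15129} \approx 6.6098 \cdot 10^{-5}$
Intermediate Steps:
$E{\left(p,a \right)} = 2 + a$ ($E{\left(p,a \right)} = a + 2 = 2 + a$)
$x{\left(w,g \right)} = 24$ ($x{\left(w,g \right)} = 6 \cdot 4 = 24$)
$f{\left(u,t \right)} = \left(8 + u\right)^{2}$
$\frac{1}{f{\left(115,x{\left(2,E{\left(-4,-3 \right)} \right)} \right)}} = \frac{1}{\left(8 + 115\right)^{2}} = \frac{1}{123^{2}} = \frac{1}{15129}$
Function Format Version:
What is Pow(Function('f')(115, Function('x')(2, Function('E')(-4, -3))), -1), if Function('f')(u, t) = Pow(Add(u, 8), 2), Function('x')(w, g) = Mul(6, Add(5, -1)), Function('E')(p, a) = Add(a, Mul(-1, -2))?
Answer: Rational(1, 15129) ≈ 6.6098e-5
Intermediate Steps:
Function('E')(p, a) = Add(2, a) (Function('E')(p, a) = Add(a, 2) = Add(2, a))
Function('x')(w, g) = 24 (Function('x')(w, g) = Mul(6, 4) = 24)
Function('f')(u, t) = Pow(Add(8, u), 2)
Pow(Function('f')(115, Function('x')(2, Function('E')(-4, -3))), -1) = Pow(Pow(Add(8, 115), 2), -1) = Pow(Pow(123, 2), -1) = Pow(15129, -1) = Rational(1, 15129)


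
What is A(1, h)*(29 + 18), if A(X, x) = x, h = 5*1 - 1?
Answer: 188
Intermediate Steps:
h = 4 (h = 5 - 1 = 4)
A(1, h)*(29 + 18) = 4*(29 + 18) = 4*47 = 188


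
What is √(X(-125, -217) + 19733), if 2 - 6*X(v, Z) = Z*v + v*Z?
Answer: 5*√3849/3 ≈ 103.40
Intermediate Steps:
X(v, Z) = ⅓ - Z*v/3 (X(v, Z) = ⅓ - (Z*v + v*Z)/6 = ⅓ - (Z*v + Z*v)/6 = ⅓ - Z*v/3)
√(X(-125, -217) + 19733) = √((⅓ - ⅓*(-217)*(-125)) + 19733) = √((⅓ - 27125/3) + 19733) = √(-27124/3 + 19733) = √(32075/3) = 5*√3849/3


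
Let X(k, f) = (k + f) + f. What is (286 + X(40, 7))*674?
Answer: 229160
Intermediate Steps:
X(k, f) = k + 2*f (X(k, f) = (f + k) + f = k + 2*f)
(286 + X(40, 7))*674 = (286 + (40 + 2*7))*674 = (286 + (40 + 14))*674 = (286 + 54)*674 = 340*674 = 229160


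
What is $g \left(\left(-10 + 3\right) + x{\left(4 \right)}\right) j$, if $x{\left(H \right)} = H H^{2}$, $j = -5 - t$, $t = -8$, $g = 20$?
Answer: $3420$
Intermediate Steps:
$j = 3$ ($j = -5 - -8 = -5 + 8 = 3$)
$x{\left(H \right)} = H^{3}$
$g \left(\left(-10 + 3\right) + x{\left(4 \right)}\right) j = 20 \left(\left(-10 + 3\right) + 4^{3}\right) 3 = 20 \left(-7 + 64\right) 3 = 20 \cdot 57 \cdot 3 = 1140 \cdot 3 = 3420$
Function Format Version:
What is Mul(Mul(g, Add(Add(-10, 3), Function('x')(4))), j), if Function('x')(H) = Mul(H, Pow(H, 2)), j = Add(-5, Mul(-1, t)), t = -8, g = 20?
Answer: 3420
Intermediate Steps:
j = 3 (j = Add(-5, Mul(-1, -8)) = Add(-5, 8) = 3)
Function('x')(H) = Pow(H, 3)
Mul(Mul(g, Add(Add(-10, 3), Function('x')(4))), j) = Mul(Mul(20, Add(Add(-10, 3), Pow(4, 3))), 3) = Mul(Mul(20, Add(-7, 64)), 3) = Mul(Mul(20, 57), 3) = Mul(1140, 3) = 3420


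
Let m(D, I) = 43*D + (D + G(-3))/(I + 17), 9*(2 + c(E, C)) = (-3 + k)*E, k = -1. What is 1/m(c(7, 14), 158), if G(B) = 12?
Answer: -1575/346088 ≈ -0.0045509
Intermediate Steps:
c(E, C) = -2 - 4*E/9 (c(E, C) = -2 + ((-3 - 1)*E)/9 = -2 + (-4*E)/9 = -2 - 4*E/9)
m(D, I) = 43*D + (12 + D)/(17 + I) (m(D, I) = 43*D + (D + 12)/(I + 17) = 43*D + (12 + D)/(17 + I))
1/m(c(7, 14), 158) = 1/((12 + 732*(-2 - 4/9*7) + 43*(-2 - 4/9*7)*158)/(17 + 158)) = 1/((12 + 732*(-2 - 28/9) + 43*(-2 - 28/9)*158)/175) = 1/((12 + 732*(-46/9) + 43*(-46/9)*158)/175) = 1/((12 - 11224/3 - 312524/9)/175) = 1/((1/175)*(-346088/9)) = 1/(-346088/1575) = -1575/346088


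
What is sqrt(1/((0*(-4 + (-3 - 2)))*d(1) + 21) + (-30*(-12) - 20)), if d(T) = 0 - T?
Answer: sqrt(149961)/21 ≈ 18.440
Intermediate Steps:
d(T) = -T
sqrt(1/((0*(-4 + (-3 - 2)))*d(1) + 21) + (-30*(-12) - 20)) = sqrt(1/((0*(-4 + (-3 - 2)))*(-1*1) + 21) + (-30*(-12) - 20)) = sqrt(1/((0*(-4 - 5))*(-1) + 21) + (360 - 20)) = sqrt(1/((0*(-9))*(-1) + 21) + 340) = sqrt(1/(0*(-1) + 21) + 340) = sqrt(1/(0 + 21) + 340) = sqrt(1/21 + 340) = sqrt(7141/21) = sqrt(149961)/21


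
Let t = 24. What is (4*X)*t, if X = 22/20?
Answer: 528/5 ≈ 105.60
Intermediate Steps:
X = 11/10 (X = 22*(1/20) = 11/10 ≈ 1.1000)
(4*X)*t = (4*(11/10))*24 = (22/5)*24 = 528/5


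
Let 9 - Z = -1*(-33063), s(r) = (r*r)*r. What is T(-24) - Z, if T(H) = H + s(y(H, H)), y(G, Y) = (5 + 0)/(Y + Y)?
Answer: 3652853635/110592 ≈ 33030.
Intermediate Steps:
y(G, Y) = 5/(2*Y) (y(G, Y) = 5/((2*Y)) = 5*(1/(2*Y)) = 5/(2*Y))
s(r) = r³ (s(r) = r²*r = r³)
T(H) = H + 125/(8*H³) (T(H) = H + (5/(2*H))³ = H + 125/(8*H³))
Z = -33054 (Z = 9 - (-1)*(-33063) = 9 - 1*33063 = 9 - 33063 = -33054)
T(-24) - Z = (-24 + (125/8)/(-24)³) - 1*(-33054) = (-24 + (125/8)*(-1/13824)) + 33054 = (-24 - 125/110592) + 33054 = -2654333/110592 + 33054 = 3652853635/110592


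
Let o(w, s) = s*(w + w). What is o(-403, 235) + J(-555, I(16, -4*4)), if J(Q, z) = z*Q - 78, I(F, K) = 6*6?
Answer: -209468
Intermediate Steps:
I(F, K) = 36
o(w, s) = 2*s*w (o(w, s) = s*(2*w) = 2*s*w)
J(Q, z) = -78 + Q*z (J(Q, z) = Q*z - 78 = -78 + Q*z)
o(-403, 235) + J(-555, I(16, -4*4)) = 2*235*(-403) + (-78 - 555*36) = -189410 + (-78 - 19980) = -189410 - 20058 = -209468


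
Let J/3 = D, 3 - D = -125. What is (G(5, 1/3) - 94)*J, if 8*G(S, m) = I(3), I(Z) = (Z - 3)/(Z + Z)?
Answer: -36096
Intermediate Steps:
D = 128 (D = 3 - 1*(-125) = 3 + 125 = 128)
J = 384 (J = 3*128 = 384)
I(Z) = (-3 + Z)/(2*Z) (I(Z) = (-3 + Z)/((2*Z)) = (-3 + Z)*(1/(2*Z)) = (-3 + Z)/(2*Z))
G(S, m) = 0 (G(S, m) = ((½)*(-3 + 3)/3)/8 = ((½)*(⅓)*0)/8 = (⅛)*0 = 0)
(G(5, 1/3) - 94)*J = (0 - 94)*384 = -94*384 = -36096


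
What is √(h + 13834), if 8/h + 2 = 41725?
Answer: 7*√491476495730/41723 ≈ 117.62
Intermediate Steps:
h = 8/41723 (h = 8/(-2 + 41725) = 8/41723 ≈ 0.00019174)
√(h + 13834) = √(8/41723 + 13834) = √(577195990/41723) = 7*√491476495730/41723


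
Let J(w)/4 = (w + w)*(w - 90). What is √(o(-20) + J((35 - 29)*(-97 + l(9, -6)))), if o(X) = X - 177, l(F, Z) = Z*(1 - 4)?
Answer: √2138491 ≈ 1462.4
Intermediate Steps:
l(F, Z) = -3*Z (l(F, Z) = Z*(-3) = -3*Z)
J(w) = 8*w*(-90 + w) (J(w) = 4*((w + w)*(w - 90)) = 4*((2*w)*(-90 + w)) = 4*(2*w*(-90 + w)) = 8*w*(-90 + w))
o(X) = -177 + X
√(o(-20) + J((35 - 29)*(-97 + l(9, -6)))) = √((-177 - 20) + 8*((35 - 29)*(-97 - 3*(-6)))*(-90 + (35 - 29)*(-97 - 3*(-6)))) = √(-197 + 8*(6*(-97 + 18))*(-90 + 6*(-97 + 18))) = √(-197 + 8*(6*(-79))*(-90 + 6*(-79))) = √(-197 + 8*(-474)*(-90 - 474)) = √(-197 + 8*(-474)*(-564)) = √(-197 + 2138688) = √2138491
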